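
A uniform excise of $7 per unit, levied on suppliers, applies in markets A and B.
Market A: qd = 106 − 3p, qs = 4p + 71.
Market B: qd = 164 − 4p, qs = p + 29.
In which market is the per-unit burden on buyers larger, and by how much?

Market A: pre-tax p* = $5, q* = 91; post-tax q = 79; per-unit burden on buyers = $4.
Market B: pre-tax p* = $27, q* = 56; post-tax q = 50.4; per-unit burden on buyers = $1.4.
Difference: $4 vs $1.4 → market A is larger by $2.6.

Market A, by $2.6.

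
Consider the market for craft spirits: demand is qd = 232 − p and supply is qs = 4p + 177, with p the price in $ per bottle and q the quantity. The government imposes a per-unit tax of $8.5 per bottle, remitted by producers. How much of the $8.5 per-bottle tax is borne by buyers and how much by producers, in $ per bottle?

Buyers bear $6.8 per bottle; producers bear $1.7 per bottle.

Without the tax, 232 − p = 4p + 177 gives 5p = 55, so p* = $11 and q* = 221.
With the tax collected from producers, supply shifts: qs = 4(p − 8.5) + 177.
Solving gives q = 214.2 with buyers paying $17.8 and producers receiving $9.3 (the $8.5 wedge).
Burden on buyers: $6.8; on producers: $1.7. (They sum to $8.5.)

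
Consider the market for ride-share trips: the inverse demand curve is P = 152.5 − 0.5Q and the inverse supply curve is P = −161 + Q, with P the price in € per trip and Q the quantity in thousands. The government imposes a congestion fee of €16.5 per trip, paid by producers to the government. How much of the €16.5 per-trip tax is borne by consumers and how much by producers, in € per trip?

Consumers bear €5.5 per trip; producers bear €11 per trip.

Inverting to Q(P) form: Qd = 305 − 2P; Qs = P + 161.
Before the tax: set 305 − 2P = P + 161 → P* = €48, Q* = 209.
With the tax collected from producers, supply shifts: Qs = (P − 16.5) + 161.
New equilibrium: consumers pay €53.5, producers receive €37, Q = 198. (Wedge: Pb − Ps = 16.5.)
Burden on consumers: €5.5; on producers: €11. (They sum to €16.5.)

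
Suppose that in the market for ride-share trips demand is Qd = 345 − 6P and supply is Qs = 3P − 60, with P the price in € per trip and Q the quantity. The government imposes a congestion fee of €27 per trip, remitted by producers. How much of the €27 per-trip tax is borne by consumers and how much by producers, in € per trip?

Before the tax: set 345 − 6P = 3P − 60 → P* = €45, Q* = 75.
With the tax collected from producers, supply shifts: Qs = 3(P − 27) − 60.
New equilibrium: consumers pay €54, producers receive €27, Q = 21. (Wedge: Pb − Ps = 27.)
Burden on consumers: €9; on producers: €18. (They sum to €27.)

Consumers bear €9 per trip; producers bear €18 per trip.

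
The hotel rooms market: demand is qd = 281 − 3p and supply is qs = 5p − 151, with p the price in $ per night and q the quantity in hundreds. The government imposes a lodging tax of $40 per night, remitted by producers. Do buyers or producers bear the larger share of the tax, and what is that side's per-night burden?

Without the tax, 281 − 3p = 5p − 151 gives 8p = 432, so p* = $54 and q* = 119.
With the tax collected from producers, supply shifts: qs = 5(p − 40) − 151.
Solving gives q = 44 with buyers paying $79 and producers receiving $39 (the $40 wedge).
Per-night burden: buyers $25, producers $15.
Buyers take the larger share because demand is less price-elastic here (demand slope 3 vs supply slope 5).

Buyers bear the larger share: $25 per night.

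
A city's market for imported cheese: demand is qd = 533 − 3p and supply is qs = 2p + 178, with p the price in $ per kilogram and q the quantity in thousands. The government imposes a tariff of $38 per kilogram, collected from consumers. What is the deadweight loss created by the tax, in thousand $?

Deadweight loss = $866.4 thousand.

Without the tax, 533 − 3p = 2p + 178 gives 5p = 355, so p* = $71 and q* = 320.
With the tax collected from consumers, demand (in seller-price terms) shifts: qd = 533 − 3(p + 38).
New equilibrium: consumers pay $86.2, producers receive $48.2, q = 274.4. (Wedge: pb − ps = 38.)
Quantity falls by |ΔQ| = |320 − 274.4| = 45.6.
DWL = ½ · t · |ΔQ| = ½ · 38 · 45.6 = $866.4.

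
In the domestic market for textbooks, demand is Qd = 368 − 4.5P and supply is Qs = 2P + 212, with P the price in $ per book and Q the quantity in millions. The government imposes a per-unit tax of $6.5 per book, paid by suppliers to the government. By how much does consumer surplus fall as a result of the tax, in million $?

Consumer surplus falls by $511 million.

Without the tax, 368 − 4.5P = 2P + 212 gives 6.5P = 156, so P* = $24 and Q* = 260.
With the tax collected from suppliers, supply shifts: Qs = 2(P − 6.5) + 212.
New equilibrium: consumers pay $26, suppliers receive $19.5, Q = 251. (Wedge: Pb − Ps = 6.5.)
ΔCS is the trapezoid between Q = 251 and Q = 260 of height $2: ½ · (260 + 251) · 2 = $511.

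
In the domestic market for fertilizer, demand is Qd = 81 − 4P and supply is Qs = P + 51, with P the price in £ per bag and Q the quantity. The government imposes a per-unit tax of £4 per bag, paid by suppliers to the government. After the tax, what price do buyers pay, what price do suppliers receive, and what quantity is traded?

Buyers pay £6.8; suppliers receive £2.8; quantity = 53.8.

Without the tax, 81 − 4P = P + 51 gives 5P = 30, so P* = £6 and Q* = 57.
With the tax collected from suppliers, supply shifts: Qs = (P − 4) + 51.
Solving gives Q = 53.8 with buyers paying £6.8 and suppliers receiving £2.8 (the £4 wedge).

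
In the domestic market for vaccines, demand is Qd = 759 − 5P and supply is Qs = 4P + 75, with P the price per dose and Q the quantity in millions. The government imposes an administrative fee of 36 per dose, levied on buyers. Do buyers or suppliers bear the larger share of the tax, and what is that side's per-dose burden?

Before the tax: set 759 − 5P = 4P + 75 → P* = 76, Q* = 379.
With the tax collected from buyers, demand (in seller-price terms) shifts: Qd = 759 − 5(P + 36).
Solving gives Q = 299 with buyers paying 92 and suppliers receiving 56 (the 36 wedge).
Per-dose burden: buyers 16, suppliers 20.
Suppliers take the larger share because supply is less price-elastic here (demand slope 5 vs supply slope 4).
The less price-elastic side of the market bears the larger share of a per-unit tax.

Suppliers bear the larger share: 20 per dose.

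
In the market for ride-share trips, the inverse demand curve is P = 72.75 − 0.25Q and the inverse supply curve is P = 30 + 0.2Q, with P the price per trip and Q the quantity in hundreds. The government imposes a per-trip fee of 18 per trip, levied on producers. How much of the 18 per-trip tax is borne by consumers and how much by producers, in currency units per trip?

Inverting to Q(P) form: Qd = 291 − 4P; Qs = 5P − 150.
Without the tax, 291 − 4P = 5P − 150 gives 9P = 441, so P* = 49 and Q* = 95.
With the tax collected from producers, supply shifts: Qs = 5(P − 18) − 150.
Solving gives Q = 55 with consumers paying 59 and producers receiving 41 (the 18 wedge).
Burden on consumers: 10; on producers: 8. (They sum to 18.)
The less price-elastic side of the market bears the larger share of a per-unit tax.

Consumers bear 10 per trip; producers bear 8 per trip.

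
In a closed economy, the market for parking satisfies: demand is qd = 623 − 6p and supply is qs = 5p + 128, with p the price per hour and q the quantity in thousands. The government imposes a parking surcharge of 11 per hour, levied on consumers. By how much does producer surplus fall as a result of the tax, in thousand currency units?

Producer surplus falls by 2028 thousand.

Before the tax: set 623 − 6p = 5p + 128 → p* = 45, q* = 353.
With the tax collected from consumers, demand (in seller-price terms) shifts: qd = 623 − 6(p + 11).
Solving gives q = 323 with consumers paying 50 and producers receiving 39 (the 11 wedge).
ΔPS is the trapezoid between Q = 323 and Q = 353 of height 6: ½ · (353 + 323) · 6 = 2028.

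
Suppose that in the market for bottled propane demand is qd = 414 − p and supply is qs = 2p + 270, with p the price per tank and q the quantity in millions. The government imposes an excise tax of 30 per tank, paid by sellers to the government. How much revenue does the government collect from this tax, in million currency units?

Before the tax: set 414 − p = 2p + 270 → p* = 48, q* = 366.
With the tax collected from sellers, supply shifts: qs = 2(p − 30) + 270.
New equilibrium: buyers pay 68, sellers receive 38, q = 346. (Wedge: pb − ps = 30.)
Revenue = t · Q = 30 · 346 = 10380.

Tax revenue = 10380 million.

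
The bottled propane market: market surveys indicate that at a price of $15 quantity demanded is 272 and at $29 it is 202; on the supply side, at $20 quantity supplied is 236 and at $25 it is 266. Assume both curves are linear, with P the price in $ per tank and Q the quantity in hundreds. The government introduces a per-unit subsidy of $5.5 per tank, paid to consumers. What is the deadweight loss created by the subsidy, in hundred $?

Deadweight loss = $41.25 hundred.

Demand slope: (202 − 272)/(29 − 15) = -5, so Qd = 347 − 5P.
Supply slope: (266 − 236)/(25 − 20) = 6, so Qs = 6P + 116.
Without the subsidy, 347 − 5P = 6P + 116 gives 11P = 231, so P* = $21 and Q* = 242.
With a per-unit subsidy paid to consumers, each effectively pays P − 5.5, so demand becomes Qd = 347 − 5(P − 5.5).
Solving gives Q = 257 with consumers paying $18 and sellers receiving $23.5 (the $5.5 wedge).
Quantity rises by |ΔQ| = |242 − 257| = 15.
DWL = ½ · t · |ΔQ| = ½ · 5.5 · 15 = $41.25.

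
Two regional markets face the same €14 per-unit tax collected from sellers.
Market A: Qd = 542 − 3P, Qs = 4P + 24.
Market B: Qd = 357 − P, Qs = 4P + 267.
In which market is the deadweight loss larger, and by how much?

Market A: pre-tax P* = €74, Q* = 320; post-tax Q = 296; deadweight loss = €168.
Market B: pre-tax P* = €18, Q* = 339; post-tax Q = 327.8; deadweight loss = €78.4.
Difference: €168 vs €78.4 → market A is larger by €89.6.

Market A, by €89.6.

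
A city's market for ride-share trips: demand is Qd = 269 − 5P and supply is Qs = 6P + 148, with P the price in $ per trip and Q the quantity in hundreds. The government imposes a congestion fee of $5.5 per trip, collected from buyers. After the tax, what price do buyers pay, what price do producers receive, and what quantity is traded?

Before the tax: set 269 − 5P = 6P + 148 → P* = $11, Q* = 214.
With the tax collected from buyers, demand (in seller-price terms) shifts: Qd = 269 − 5(P + 5.5).
Solving gives Q = 199 with buyers paying $14 and producers receiving $8.5 (the $5.5 wedge).

Buyers pay $14; producers receive $8.5; quantity = 199.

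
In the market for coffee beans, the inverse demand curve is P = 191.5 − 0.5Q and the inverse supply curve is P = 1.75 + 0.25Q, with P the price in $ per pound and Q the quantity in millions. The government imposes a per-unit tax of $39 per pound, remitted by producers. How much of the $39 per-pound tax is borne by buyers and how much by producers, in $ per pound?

Inverting to Q(P) form: Qd = 383 − 2P; Qs = 4P − 7.
Without the tax, 383 − 2P = 4P − 7 gives 6P = 390, so P* = $65 and Q* = 253.
With the tax collected from producers, supply shifts: Qs = 4(P − 39) − 7.
Solving gives Q = 201 with buyers paying $91 and producers receiving $52 (the $39 wedge).
Burden on buyers: $26; on producers: $13. (They sum to $39.)
The less price-elastic side of the market bears the larger share of a per-unit tax.

Buyers bear $26 per pound; producers bear $13 per pound.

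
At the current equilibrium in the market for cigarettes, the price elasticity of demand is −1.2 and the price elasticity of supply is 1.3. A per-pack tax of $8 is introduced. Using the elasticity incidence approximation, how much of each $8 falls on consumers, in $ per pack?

Consumers bear ≈ $4.16 per pack.

Incidence ratio: consumers' share ≈ εs / (εs + |εd|) = 1.3 / (1.3 + 1.2) = 0.52.
So consumers bear ≈ 0.52 × $8 = $4.16; sellers bear $3.84.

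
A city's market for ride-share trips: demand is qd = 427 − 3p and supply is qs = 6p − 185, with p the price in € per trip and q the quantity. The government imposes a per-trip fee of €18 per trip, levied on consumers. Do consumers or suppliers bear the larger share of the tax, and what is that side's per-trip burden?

Consumers bear the larger share: €12 per trip.

Without the tax, 427 − 3p = 6p − 185 gives 9p = 612, so p* = €68 and q* = 223.
With the tax collected from consumers, demand (in seller-price terms) shifts: qd = 427 − 3(p + 18).
Solving gives q = 187 with consumers paying €80 and suppliers receiving €62 (the €18 wedge).
Per-trip burden: consumers €12, suppliers €6.
Consumers take the larger share because demand is less price-elastic here (demand slope 3 vs supply slope 6).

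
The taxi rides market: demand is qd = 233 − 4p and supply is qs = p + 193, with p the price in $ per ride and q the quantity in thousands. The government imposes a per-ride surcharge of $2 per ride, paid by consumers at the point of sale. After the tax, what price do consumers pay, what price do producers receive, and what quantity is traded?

Consumers pay $8.4; producers receive $6.4; quantity = 199.4.

Without the tax, 233 − 4p = p + 193 gives 5p = 40, so p* = $8 and q* = 201.
With the tax collected from consumers, demand (in seller-price terms) shifts: qd = 233 − 4(p + 2).
Solving gives q = 199.4 with consumers paying $8.4 and producers receiving $6.4 (the $2 wedge).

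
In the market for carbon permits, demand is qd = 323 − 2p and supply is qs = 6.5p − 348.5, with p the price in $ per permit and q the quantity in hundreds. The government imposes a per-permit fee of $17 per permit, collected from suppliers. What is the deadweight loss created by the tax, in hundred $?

Deadweight loss = $221 hundred.

Without the tax, 323 − 2p = 6.5p − 348.5 gives 8.5p = 671.5, so p* = $79 and q* = 165.
With the tax collected from suppliers, supply shifts: qs = 6.5(p − 17) − 348.5.
New equilibrium: buyers pay $92, suppliers receive $75, q = 139. (Wedge: pb − ps = 17.)
Quantity falls by |ΔQ| = |165 − 139| = 26.
DWL = ½ · t · |ΔQ| = ½ · 17 · 26 = $221.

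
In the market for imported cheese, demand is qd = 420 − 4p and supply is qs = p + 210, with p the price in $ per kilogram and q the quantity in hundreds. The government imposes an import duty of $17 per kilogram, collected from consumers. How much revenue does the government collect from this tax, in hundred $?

Tax revenue = $4052.8 hundred.

Without the tax, 420 − 4p = p + 210 gives 5p = 210, so p* = $42 and q* = 252.
With the tax collected from consumers, demand (in seller-price terms) shifts: qd = 420 − 4(p + 17).
New equilibrium: consumers pay $45.4, suppliers receive $28.4, q = 238.4. (Wedge: pb − ps = 17.)
Revenue = t · Q = 17 · 238.4 = $4052.8.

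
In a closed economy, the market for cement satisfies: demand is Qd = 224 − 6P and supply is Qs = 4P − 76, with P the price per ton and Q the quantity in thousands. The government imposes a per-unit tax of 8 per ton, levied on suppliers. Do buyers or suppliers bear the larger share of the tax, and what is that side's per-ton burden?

Suppliers bear the larger share: 4.8 per ton.

Without the tax, 224 − 6P = 4P − 76 gives 10P = 300, so P* = 30 and Q* = 44.
With the tax collected from suppliers, supply shifts: Qs = 4(P − 8) − 76.
New equilibrium: buyers pay 33.2, suppliers receive 25.2, Q = 24.8. (Wedge: Pb − Ps = 8.)
Per-ton burden: buyers 3.2, suppliers 4.8.
Suppliers take the larger share because supply is less price-elastic here (demand slope 6 vs supply slope 4).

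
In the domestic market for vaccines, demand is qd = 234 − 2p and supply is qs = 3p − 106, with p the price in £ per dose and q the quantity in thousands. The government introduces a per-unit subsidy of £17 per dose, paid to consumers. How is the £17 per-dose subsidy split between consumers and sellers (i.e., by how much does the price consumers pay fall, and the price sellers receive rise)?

Before the subsidy: set 234 − 2p = 3p − 106 → p* = £68, q* = 98.
With a per-unit subsidy paid to consumers, each effectively pays p − 17, so demand becomes qd = 234 − 2(p − 17).
Solving gives q = 118.4 with consumers paying £57.8 and sellers receiving £74.8 (the £17 wedge).
Gain to consumers: £10.2; to sellers: £6.8. (They sum to £17.)

Consumers gain £10.2 per dose; sellers gain £6.8 per dose.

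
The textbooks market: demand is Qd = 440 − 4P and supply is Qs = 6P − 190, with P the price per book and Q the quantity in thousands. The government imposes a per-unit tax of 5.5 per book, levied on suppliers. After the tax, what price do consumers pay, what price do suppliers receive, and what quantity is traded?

Without the tax, 440 − 4P = 6P − 190 gives 10P = 630, so P* = 63 and Q* = 188.
With the tax collected from suppliers, supply shifts: Qs = 6(P − 5.5) − 190.
New equilibrium: consumers pay 66.3, suppliers receive 60.8, Q = 174.8. (Wedge: Pb − Ps = 5.5.)
The less price-elastic side of the market bears the larger share of a per-unit tax.

Consumers pay 66.3; suppliers receive 60.8; quantity = 174.8.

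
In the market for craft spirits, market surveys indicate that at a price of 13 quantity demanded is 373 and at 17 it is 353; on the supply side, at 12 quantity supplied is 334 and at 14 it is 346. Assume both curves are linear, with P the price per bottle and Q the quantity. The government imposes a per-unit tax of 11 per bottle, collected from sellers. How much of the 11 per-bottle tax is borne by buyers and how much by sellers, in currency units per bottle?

Buyers bear 6 per bottle; sellers bear 5 per bottle.

Demand slope: (353 − 373)/(17 − 13) = -5, so Qd = 438 − 5P.
Supply slope: (346 − 334)/(14 − 12) = 6, so Qs = 6P + 262.
Before the tax: set 438 − 5P = 6P + 262 → P* = 16, Q* = 358.
With the tax collected from sellers, supply shifts: Qs = 6(P − 11) + 262.
Solving gives Q = 328 with buyers paying 22 and sellers receiving 11 (the 11 wedge).
Burden on buyers: 6; on sellers: 5. (They sum to 11.)
The less price-elastic side of the market bears the larger share of a per-unit tax.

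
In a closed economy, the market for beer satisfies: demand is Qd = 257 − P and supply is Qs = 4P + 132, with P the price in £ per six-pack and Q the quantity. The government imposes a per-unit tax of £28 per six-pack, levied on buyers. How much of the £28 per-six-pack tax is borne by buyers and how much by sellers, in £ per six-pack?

Without the tax, 257 − P = 4P + 132 gives 5P = 125, so P* = £25 and Q* = 232.
With the tax collected from buyers, demand (in seller-price terms) shifts: Qd = 257 − (P + 28).
New equilibrium: buyers pay £47.4, sellers receive £19.4, Q = 209.6. (Wedge: Pb − Ps = 28.)
Burden on buyers: £22.4; on sellers: £5.6. (They sum to £28.)

Buyers bear £22.4 per six-pack; sellers bear £5.6 per six-pack.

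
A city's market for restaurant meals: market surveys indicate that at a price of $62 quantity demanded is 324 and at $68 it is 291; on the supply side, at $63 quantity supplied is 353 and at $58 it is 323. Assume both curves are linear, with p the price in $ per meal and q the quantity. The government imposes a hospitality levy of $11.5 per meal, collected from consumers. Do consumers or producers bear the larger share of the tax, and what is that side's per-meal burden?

Consumers bear the larger share: $6 per meal.

Demand slope: (291 − 324)/(68 − 62) = -5.5, so qd = 665 − 5.5p.
Supply slope: (323 − 353)/(58 − 63) = 6, so qs = 6p − 25.
Before the tax: set 665 − 5.5p = 6p − 25 → p* = $60, q* = 335.
With the tax collected from consumers, demand (in seller-price terms) shifts: qd = 665 − 5.5(p + 11.5).
Solving gives q = 302 with consumers paying $66 and producers receiving $54.5 (the $11.5 wedge).
Per-meal burden: consumers $6, producers $5.5.
Consumers take the larger share because demand is less price-elastic here (demand slope 5.5 vs supply slope 6).
The less price-elastic side of the market bears the larger share of a per-unit tax.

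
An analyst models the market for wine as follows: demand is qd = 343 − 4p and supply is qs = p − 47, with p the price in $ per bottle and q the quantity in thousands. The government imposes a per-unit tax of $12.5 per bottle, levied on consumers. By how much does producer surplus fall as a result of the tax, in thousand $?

Producer surplus falls by $260 thousand.

Before the tax: set 343 − 4p = p − 47 → p* = $78, q* = 31.
With the tax collected from consumers, demand (in seller-price terms) shifts: qd = 343 − 4(p + 12.5).
New equilibrium: consumers pay $80.5, sellers receive $68, q = 21. (Wedge: pb − ps = 12.5.)
ΔPS is the trapezoid between Q = 21 and Q = 31 of height $10: ½ · (31 + 21) · 10 = $260.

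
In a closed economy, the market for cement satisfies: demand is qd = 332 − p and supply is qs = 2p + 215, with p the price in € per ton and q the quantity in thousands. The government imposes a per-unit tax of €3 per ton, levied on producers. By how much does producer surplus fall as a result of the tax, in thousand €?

Before the tax: set 332 − p = 2p + 215 → p* = €39, q* = 293.
With the tax collected from producers, supply shifts: qs = 2(p − 3) + 215.
New equilibrium: consumers pay €41, producers receive €38, q = 291. (Wedge: pb − ps = 3.)
ΔPS is the trapezoid between Q = 291 and Q = 293 of height €1: ½ · (293 + 291) · 1 = €292.

Producer surplus falls by €292 thousand.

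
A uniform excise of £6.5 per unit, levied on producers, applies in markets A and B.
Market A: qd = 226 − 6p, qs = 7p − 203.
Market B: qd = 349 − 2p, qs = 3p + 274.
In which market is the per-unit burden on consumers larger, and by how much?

Market A: pre-tax p* = £33, q* = 28; post-tax q = 7; per-unit burden on consumers = £3.5.
Market B: pre-tax p* = £15, q* = 319; post-tax q = 311.2; per-unit burden on consumers = £3.9.
Difference: £3.5 vs £3.9 → market B is larger by £0.4.

Market B, by £0.4.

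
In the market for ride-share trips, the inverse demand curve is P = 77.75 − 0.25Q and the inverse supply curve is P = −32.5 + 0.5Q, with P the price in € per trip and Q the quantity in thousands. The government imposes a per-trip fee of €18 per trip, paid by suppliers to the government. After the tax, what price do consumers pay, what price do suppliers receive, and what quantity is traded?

Rewrite in direct form: Qd = 311 − 4P and Qs = 2P + 65.
Without the tax, 311 − 4P = 2P + 65 gives 6P = 246, so P* = €41 and Q* = 147.
With the tax collected from suppliers, supply shifts: Qs = 2(P − 18) + 65.
New equilibrium: consumers pay €47, suppliers receive €29, Q = 123. (Wedge: Pb − Ps = 18.)
The less price-elastic side of the market bears the larger share of a per-unit tax.

Consumers pay €47; suppliers receive €29; quantity = 123.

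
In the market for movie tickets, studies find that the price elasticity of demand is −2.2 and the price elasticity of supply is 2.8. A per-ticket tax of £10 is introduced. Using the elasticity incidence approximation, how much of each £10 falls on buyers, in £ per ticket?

Incidence ratio: buyers' share ≈ εs / (εs + |εd|) = 2.8 / (2.8 + 2.2) = 0.56.
So buyers bear ≈ 0.56 × £10 = £5.6; producers bear £4.4.

Buyers bear ≈ £5.6 per ticket.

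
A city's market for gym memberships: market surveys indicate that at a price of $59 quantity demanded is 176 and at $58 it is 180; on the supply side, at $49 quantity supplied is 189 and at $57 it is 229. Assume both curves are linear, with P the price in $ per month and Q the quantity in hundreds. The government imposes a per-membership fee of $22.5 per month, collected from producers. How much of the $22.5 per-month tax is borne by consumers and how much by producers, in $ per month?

Consumers bear $12.5 per month; producers bear $10 per month.

Demand slope: (180 − 176)/(58 − 59) = -4, so Qd = 412 − 4P.
Supply slope: (229 − 189)/(57 − 49) = 5, so Qs = 5P − 56.
Before the tax: set 412 − 4P = 5P − 56 → P* = $52, Q* = 204.
With the tax collected from producers, supply shifts: Qs = 5(P − 22.5) − 56.
New equilibrium: consumers pay $64.5, producers receive $42, Q = 154. (Wedge: Pb − Ps = 22.5.)
Burden on consumers: $12.5; on producers: $10. (They sum to $22.5.)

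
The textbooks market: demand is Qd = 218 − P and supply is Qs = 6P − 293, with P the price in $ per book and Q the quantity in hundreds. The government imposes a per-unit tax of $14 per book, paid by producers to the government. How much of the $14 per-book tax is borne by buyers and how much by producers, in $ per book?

Buyers bear $12 per book; producers bear $2 per book.

Before the tax: set 218 − P = 6P − 293 → P* = $73, Q* = 145.
With the tax collected from producers, supply shifts: Qs = 6(P − 14) − 293.
New equilibrium: buyers pay $85, producers receive $71, Q = 133. (Wedge: Pb − Ps = 14.)
Burden on buyers: $12; on producers: $2. (They sum to $14.)
The less price-elastic side of the market bears the larger share of a per-unit tax.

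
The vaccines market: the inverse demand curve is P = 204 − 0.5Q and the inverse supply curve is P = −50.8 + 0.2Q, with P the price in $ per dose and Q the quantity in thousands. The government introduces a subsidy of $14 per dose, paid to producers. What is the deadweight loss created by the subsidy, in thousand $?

Rewrite in direct form: Qd = 408 − 2P and Qs = 5P + 254.
Without the subsidy, 408 − 2P = 5P + 254 gives 7P = 154, so P* = $22 and Q* = 364.
With a per-unit subsidy paid to producers, each receives P + 14 per unit sold, so supply becomes Qs = 5(P + 14) + 254.
Solving gives Q = 384 with buyers paying $12 and producers receiving $26 (the $14 wedge).
Quantity rises by |ΔQ| = |364 − 384| = 20.
DWL = ½ · t · |ΔQ| = ½ · 14 · 20 = $140.

Deadweight loss = $140 thousand.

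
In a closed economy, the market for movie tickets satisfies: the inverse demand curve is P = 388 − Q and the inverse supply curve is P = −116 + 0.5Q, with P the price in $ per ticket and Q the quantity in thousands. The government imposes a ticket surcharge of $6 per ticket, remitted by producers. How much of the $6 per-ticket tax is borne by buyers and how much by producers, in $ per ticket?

Buyers bear $4 per ticket; producers bear $2 per ticket.

Inverting to Q(P) form: Qd = 388 − P; Qs = 2P + 232.
Without the tax, 388 − P = 2P + 232 gives 3P = 156, so P* = $52 and Q* = 336.
With the tax collected from producers, supply shifts: Qs = 2(P − 6) + 232.
New equilibrium: buyers pay $56, producers receive $50, Q = 332. (Wedge: Pb − Ps = 6.)
Burden on buyers: $4; on producers: $2. (They sum to $6.)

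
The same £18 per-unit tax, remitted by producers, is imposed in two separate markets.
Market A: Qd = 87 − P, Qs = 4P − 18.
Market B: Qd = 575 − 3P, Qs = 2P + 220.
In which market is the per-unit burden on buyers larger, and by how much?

Market A: pre-tax P* = £21, Q* = 66; post-tax Q = 51.6; per-unit burden on buyers = £14.4.
Market B: pre-tax P* = £71, Q* = 362; post-tax Q = 340.4; per-unit burden on buyers = £7.2.
Difference: £14.4 vs £7.2 → market A is larger by £7.2.

Market A, by £7.2.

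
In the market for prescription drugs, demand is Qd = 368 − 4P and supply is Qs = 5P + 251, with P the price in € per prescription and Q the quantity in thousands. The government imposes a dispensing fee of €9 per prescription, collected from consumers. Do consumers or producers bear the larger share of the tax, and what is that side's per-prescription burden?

Consumers bear the larger share: €5 per prescription.

Without the tax, 368 − 4P = 5P + 251 gives 9P = 117, so P* = €13 and Q* = 316.
With the tax collected from consumers, demand (in seller-price terms) shifts: Qd = 368 − 4(P + 9).
New equilibrium: consumers pay €18, producers receive €9, Q = 296. (Wedge: Pb − Ps = 9.)
Per-prescription burden: consumers €5, producers €4.
Consumers take the larger share because demand is less price-elastic here (demand slope 4 vs supply slope 5).
The less price-elastic side of the market bears the larger share of a per-unit tax.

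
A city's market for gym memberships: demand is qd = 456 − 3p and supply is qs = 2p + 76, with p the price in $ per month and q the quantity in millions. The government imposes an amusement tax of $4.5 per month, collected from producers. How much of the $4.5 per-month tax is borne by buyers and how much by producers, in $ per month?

Buyers bear $1.8 per month; producers bear $2.7 per month.

Before the tax: set 456 − 3p = 2p + 76 → p* = $76, q* = 228.
With the tax collected from producers, supply shifts: qs = 2(p − 4.5) + 76.
New equilibrium: buyers pay $77.8, producers receive $73.3, q = 222.6. (Wedge: pb − ps = 4.5.)
Burden on buyers: $1.8; on producers: $2.7. (They sum to $4.5.)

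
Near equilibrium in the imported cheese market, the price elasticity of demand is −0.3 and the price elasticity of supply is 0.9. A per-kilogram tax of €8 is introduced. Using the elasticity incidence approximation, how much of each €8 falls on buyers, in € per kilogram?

Buyers bear ≈ €6 per kilogram.

Incidence ratio: buyers' share ≈ εs / (εs + |εd|) = 0.9 / (0.9 + 0.3) = 0.75.
So buyers bear ≈ 0.75 × €8 = €6; suppliers bear €2.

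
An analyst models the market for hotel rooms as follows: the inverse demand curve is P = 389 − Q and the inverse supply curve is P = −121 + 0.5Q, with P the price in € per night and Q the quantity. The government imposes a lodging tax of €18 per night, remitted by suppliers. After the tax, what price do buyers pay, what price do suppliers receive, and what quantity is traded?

Buyers pay €61; suppliers receive €43; quantity = 328.

Rewrite in direct form: Qd = 389 − P and Qs = 2P + 242.
Without the tax, 389 − P = 2P + 242 gives 3P = 147, so P* = €49 and Q* = 340.
With the tax collected from suppliers, supply shifts: Qs = 2(P − 18) + 242.
New equilibrium: buyers pay €61, suppliers receive €43, Q = 328. (Wedge: Pb − Ps = 18.)
The less price-elastic side of the market bears the larger share of a per-unit tax.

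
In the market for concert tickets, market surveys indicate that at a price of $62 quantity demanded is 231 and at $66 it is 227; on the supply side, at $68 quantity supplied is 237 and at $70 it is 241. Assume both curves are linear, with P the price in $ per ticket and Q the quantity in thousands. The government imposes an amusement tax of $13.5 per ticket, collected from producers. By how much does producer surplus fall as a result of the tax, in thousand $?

Demand slope: (227 − 231)/(66 − 62) = -1, so Qd = 293 − P.
Supply slope: (241 − 237)/(70 − 68) = 2, so Qs = 2P + 101.
Before the tax: set 293 − P = 2P + 101 → P* = $64, Q* = 229.
With the tax collected from producers, supply shifts: Qs = 2(P − 13.5) + 101.
Solving gives Q = 220 with buyers paying $73 and producers receiving $59.5 (the $13.5 wedge).
ΔPS is the trapezoid between Q = 220 and Q = 229 of height $4.5: ½ · (229 + 220) · 4.5 = $1010.25.

Producer surplus falls by $1010.25 thousand.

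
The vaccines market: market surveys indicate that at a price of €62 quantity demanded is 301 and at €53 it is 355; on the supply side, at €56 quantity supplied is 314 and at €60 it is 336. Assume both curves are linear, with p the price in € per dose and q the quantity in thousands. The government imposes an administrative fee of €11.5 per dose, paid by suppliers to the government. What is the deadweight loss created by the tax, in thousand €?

Deadweight loss = €189.75 thousand.

Demand slope: (355 − 301)/(53 − 62) = -6, so qd = 673 − 6p.
Supply slope: (336 − 314)/(60 − 56) = 5.5, so qs = 5.5p + 6.
Without the tax, 673 − 6p = 5.5p + 6 gives 11.5p = 667, so p* = €58 and q* = 325.
With the tax collected from suppliers, supply shifts: qs = 5.5(p − 11.5) + 6.
New equilibrium: buyers pay €63.5, suppliers receive €52, q = 292. (Wedge: pb − ps = 11.5.)
Quantity falls by |ΔQ| = |325 − 292| = 33.
DWL = ½ · t · |ΔQ| = ½ · 11.5 · 33 = €189.75.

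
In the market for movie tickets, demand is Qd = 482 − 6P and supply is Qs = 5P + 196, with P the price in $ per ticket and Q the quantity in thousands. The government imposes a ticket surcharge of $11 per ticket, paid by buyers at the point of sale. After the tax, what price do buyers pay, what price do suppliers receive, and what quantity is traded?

Buyers pay $31; suppliers receive $20; quantity = 296.

Before the tax: set 482 − 6P = 5P + 196 → P* = $26, Q* = 326.
With the tax collected from buyers, demand (in seller-price terms) shifts: Qd = 482 − 6(P + 11).
New equilibrium: buyers pay $31, suppliers receive $20, Q = 296. (Wedge: Pb − Ps = 11.)
The less price-elastic side of the market bears the larger share of a per-unit tax.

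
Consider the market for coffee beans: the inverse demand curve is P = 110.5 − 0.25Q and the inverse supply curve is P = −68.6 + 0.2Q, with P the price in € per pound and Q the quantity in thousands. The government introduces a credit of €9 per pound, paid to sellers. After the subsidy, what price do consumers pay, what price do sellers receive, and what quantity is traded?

Inverting to Q(P) form: Qd = 442 − 4P; Qs = 5P + 343.
Before the subsidy: set 442 − 4P = 5P + 343 → P* = €11, Q* = 398.
With a per-unit subsidy paid to sellers, each receives P + 9 per unit sold, so supply becomes Qs = 5(P + 9) + 343.
New equilibrium: consumers pay €6, sellers receive €15, Q = 418. (Wedge: Pb − Ps = −9.)

Consumers pay €6; sellers receive €15; quantity = 418.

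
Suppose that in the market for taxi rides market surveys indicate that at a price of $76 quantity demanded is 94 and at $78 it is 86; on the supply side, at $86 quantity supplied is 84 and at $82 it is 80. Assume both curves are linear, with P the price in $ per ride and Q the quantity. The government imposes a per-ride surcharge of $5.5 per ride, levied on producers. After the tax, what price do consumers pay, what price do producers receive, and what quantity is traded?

Demand slope: (86 − 94)/(78 − 76) = -4, so Qd = 398 − 4P.
Supply slope: (80 − 84)/(82 − 86) = 1, so Qs = P − 2.
Without the tax, 398 − 4P = P − 2 gives 5P = 400, so P* = $80 and Q* = 78.
With the tax collected from producers, supply shifts: Qs = (P − 5.5) − 2.
Solving gives Q = 73.6 with consumers paying $81.1 and producers receiving $75.6 (the $5.5 wedge).

Consumers pay $81.1; producers receive $75.6; quantity = 73.6.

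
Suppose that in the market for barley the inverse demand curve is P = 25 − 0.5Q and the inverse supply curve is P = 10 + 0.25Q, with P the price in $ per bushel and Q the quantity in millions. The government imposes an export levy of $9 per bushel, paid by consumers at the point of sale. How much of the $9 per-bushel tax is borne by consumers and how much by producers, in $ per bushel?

Rewrite in direct form: Qd = 50 − 2P and Qs = 4P − 40.
Before the tax: set 50 − 2P = 4P − 40 → P* = $15, Q* = 20.
With the tax collected from consumers, demand (in seller-price terms) shifts: Qd = 50 − 2(P + 9).
Solving gives Q = 8 with consumers paying $21 and producers receiving $12 (the $9 wedge).
Burden on consumers: $6; on producers: $3. (They sum to $9.)
The less price-elastic side of the market bears the larger share of a per-unit tax.

Consumers bear $6 per bushel; producers bear $3 per bushel.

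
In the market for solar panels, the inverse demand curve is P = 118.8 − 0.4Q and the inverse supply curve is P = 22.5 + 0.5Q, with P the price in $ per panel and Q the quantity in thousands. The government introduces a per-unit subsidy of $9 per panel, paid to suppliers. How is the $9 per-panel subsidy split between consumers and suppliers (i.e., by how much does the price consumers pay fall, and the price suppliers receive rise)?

Inverting to Q(P) form: Qd = 297 − 2.5P; Qs = 2P − 45.
Before the subsidy: set 297 − 2.5P = 2P − 45 → P* = $76, Q* = 107.
With a per-unit subsidy paid to suppliers, each receives P + 9 per unit sold, so supply becomes Qs = 2(P + 9) − 45.
Solving gives Q = 117 with consumers paying $72 and suppliers receiving $81 (the $9 wedge).
Gain to consumers: $4; to suppliers: $5. (They sum to $9.)

Consumers gain $4 per panel; suppliers gain $5 per panel.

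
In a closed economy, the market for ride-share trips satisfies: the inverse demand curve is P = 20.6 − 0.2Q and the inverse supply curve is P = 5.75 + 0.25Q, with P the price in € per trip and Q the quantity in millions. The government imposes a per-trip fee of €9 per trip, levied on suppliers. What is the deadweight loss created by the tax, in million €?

Deadweight loss = €90 million.

Rewrite in direct form: Qd = 103 − 5P and Qs = 4P − 23.
Before the tax: set 103 − 5P = 4P − 23 → P* = €14, Q* = 33.
With the tax collected from suppliers, supply shifts: Qs = 4(P − 9) − 23.
New equilibrium: buyers pay €18, suppliers receive €9, Q = 13. (Wedge: Pb − Ps = 9.)
Quantity falls by |ΔQ| = |33 − 13| = 20.
DWL = ½ · t · |ΔQ| = ½ · 9 · 20 = €90.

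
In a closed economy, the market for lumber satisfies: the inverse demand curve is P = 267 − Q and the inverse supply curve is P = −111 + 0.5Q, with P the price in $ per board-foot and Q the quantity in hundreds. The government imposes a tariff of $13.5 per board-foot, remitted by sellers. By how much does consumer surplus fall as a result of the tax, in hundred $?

Consumer surplus falls by $2227.5 hundred.

Inverting to Q(P) form: Qd = 267 − P; Qs = 2P + 222.
Before the tax: set 267 − P = 2P + 222 → P* = $15, Q* = 252.
With the tax collected from sellers, supply shifts: Qs = 2(P − 13.5) + 222.
New equilibrium: buyers pay $24, sellers receive $10.5, Q = 243. (Wedge: Pb − Ps = 13.5.)
ΔCS is the trapezoid between Q = 243 and Q = 252 of height $9: ½ · (252 + 243) · 9 = $2227.5.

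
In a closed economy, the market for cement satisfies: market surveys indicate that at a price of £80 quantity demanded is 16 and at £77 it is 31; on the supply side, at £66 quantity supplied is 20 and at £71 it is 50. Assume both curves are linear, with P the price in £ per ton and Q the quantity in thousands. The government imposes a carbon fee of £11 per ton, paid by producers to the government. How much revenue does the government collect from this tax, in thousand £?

Tax revenue = £286 thousand.

Demand slope: (31 − 16)/(77 − 80) = -5, so Qd = 416 − 5P.
Supply slope: (50 − 20)/(71 − 66) = 6, so Qs = 6P − 376.
Without the tax, 416 − 5P = 6P − 376 gives 11P = 792, so P* = £72 and Q* = 56.
With the tax collected from producers, supply shifts: Qs = 6(P − 11) − 376.
Solving gives Q = 26 with consumers paying £78 and producers receiving £67 (the £11 wedge).
Revenue = t · Q = 11 · 26 = £286.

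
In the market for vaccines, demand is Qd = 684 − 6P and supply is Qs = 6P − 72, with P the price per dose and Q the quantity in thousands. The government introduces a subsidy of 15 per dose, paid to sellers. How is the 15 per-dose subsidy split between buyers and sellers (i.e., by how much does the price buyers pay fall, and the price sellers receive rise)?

Before the subsidy: set 684 − 6P = 6P − 72 → P* = 63, Q* = 306.
With a per-unit subsidy paid to sellers, each receives P + 15 per unit sold, so supply becomes Qs = 6(P + 15) − 72.
Solving gives Q = 351 with buyers paying 55.5 and sellers receiving 70.5 (the 15 wedge).
Gain to buyers: 7.5; to sellers: 7.5. (They sum to 15.)

Buyers gain 7.5 per dose; sellers gain 7.5 per dose.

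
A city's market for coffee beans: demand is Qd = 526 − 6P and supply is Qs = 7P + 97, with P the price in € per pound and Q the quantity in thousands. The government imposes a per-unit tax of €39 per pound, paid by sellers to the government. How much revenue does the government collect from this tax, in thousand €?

Tax revenue = €7878 thousand.

Before the tax: set 526 − 6P = 7P + 97 → P* = €33, Q* = 328.
With the tax collected from sellers, supply shifts: Qs = 7(P − 39) + 97.
Solving gives Q = 202 with buyers paying €54 and sellers receiving €15 (the €39 wedge).
Revenue = t · Q = 39 · 202 = €7878.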